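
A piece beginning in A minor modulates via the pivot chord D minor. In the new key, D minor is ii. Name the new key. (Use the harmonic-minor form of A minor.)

The numeral ii denotes a minor triad on scale degree 2. With D on degree 2, the tonic of the new key is C.
Degree 2 carries a minor triad in major keys, so the destination is C major.
Check: the diatonic triads of C major are C (I), Dm (ii), Em (iii), F (IV), G (V), Am (vi), Bdim (vii°) — D minor is indeed ii.

C major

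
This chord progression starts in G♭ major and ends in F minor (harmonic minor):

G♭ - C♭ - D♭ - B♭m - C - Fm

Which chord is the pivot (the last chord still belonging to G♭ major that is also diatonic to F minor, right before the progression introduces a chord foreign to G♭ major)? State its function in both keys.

B♭m — iii in G♭ major, iv in F minor

Chords diatonic to G♭ major: G♭, A♭m, B♭m, C♭, D♭, E♭m, Fdim.
Reading the progression, the first chord not in that set is C, so the modulation leaves G♭ major there.
The chord immediately before C is B♭m, which is diatonic to both keys: iii in G♭ major and iv in F minor.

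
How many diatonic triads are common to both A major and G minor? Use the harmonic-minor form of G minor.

Diatonic triads of A major: A (I), Bm (ii), C#m (iii), D (IV), E (V), F#m (vi), G#dim (vii°).
Diatonic triads of G minor (harmonic minor): Gm (i), Adim (ii°), Bbaug (III+), Cm (iv), D (V), Eb (VI), F#dim (vii°).
Matching root and quality in both lists: D.
That gives 1 common triad.

1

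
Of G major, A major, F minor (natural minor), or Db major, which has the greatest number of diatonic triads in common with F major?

Triads of F major: F (I), Gm (ii), Am (iii), Bb (IV), C (V), Dm (vi), Edim (vii°).
G major shares 2: Am, C.
A major shares 0: none.
F minor (natural minor) shares 0: none.
Db major shares 0: none.
The most common triads (2) are shared with G major.

G major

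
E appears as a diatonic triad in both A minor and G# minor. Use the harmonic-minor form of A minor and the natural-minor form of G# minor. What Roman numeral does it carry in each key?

V in A minor; VI in G# minor

The scale of A minor (harmonic minor) is A B C D E F G#; E is degree 5, and the triad built there (E-G#-B) is major, so it is V.
The scale of G# minor (natural minor) is G# A# B C# D# E F#; E is degree 6, and the triad built there (E-G#-B) is major, so it is VI.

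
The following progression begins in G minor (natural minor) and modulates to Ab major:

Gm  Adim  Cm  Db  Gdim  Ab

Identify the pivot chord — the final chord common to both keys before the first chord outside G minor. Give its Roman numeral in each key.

Chords diatonic to G minor: Gm, Adim, Bb, Cm, Dm, Eb, F.
Reading the progression, the first chord not in that set is Db, so the modulation leaves G minor there.
The chord immediately before Db is Cm, which is diatonic to both keys: iv in G minor and iii in Ab major.

Cm — iv in G minor, iii in Ab major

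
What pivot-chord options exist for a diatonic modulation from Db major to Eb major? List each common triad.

Triads in Db major: Db (I), Ebm (ii), Fm (iii), Gb (IV), Ab (V), Bbm (vi), Cdim (vii°).
Triads in Eb major: Eb (I), Fm (ii), Gm (iii), Ab (IV), Bb (V), Cm (vi), Ddim (vii°).
Shared triads with their functions: Fm (iii in Db major, ii in Eb major); Ab (V in Db major, IV in Eb major).

Fm, Ab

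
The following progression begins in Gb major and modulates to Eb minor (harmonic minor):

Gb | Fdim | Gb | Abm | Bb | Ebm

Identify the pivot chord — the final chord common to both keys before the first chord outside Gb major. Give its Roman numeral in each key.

Chords diatonic to Gb major: Gb, Abm, Bbm, Cb, Db, Ebm, Fdim.
Reading the progression, the first chord not in that set is Bb, so the modulation leaves Gb major there.
The chord immediately before Bb is Abm, which is diatonic to both keys: ii in Gb major and iv in Eb minor.

Abm — ii in Gb major, iv in Eb minor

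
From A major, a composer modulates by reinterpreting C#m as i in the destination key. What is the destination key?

C# minor

The numeral i denotes a minor triad on scale degree 1. With C# on degree 1, the tonic of the new key is C#.
Degree 1 carries a minor triad in minor keys, so the destination is C# minor.
Check: the diatonic triads of C# minor (natural minor) are C#m (i), D#dim (ii°), E (III), F#m (iv), G#m (v), A (VI), B (VII) — C#m is indeed i.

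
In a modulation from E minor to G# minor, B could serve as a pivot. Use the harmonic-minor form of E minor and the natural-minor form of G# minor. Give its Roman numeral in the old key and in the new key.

The scale of E minor (harmonic minor) is E F# G A B C D#; B is degree 5, and the triad built there (B-D#-F#) is major, so it is V.
The scale of G# minor (natural minor) is G# A# B C# D# E F#; B is degree 3, and the triad built there (B-D#-F#) is major, so it is III.

V in E minor; III in G# minor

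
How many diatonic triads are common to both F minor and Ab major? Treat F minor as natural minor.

7

Diatonic triads of F minor (natural minor): Fm (i), Gdim (ii°), Ab (III), Bbm (iv), Cm (v), Db (VI), Eb (VII).
Diatonic triads of Ab major: Ab (I), Bbm (ii), Cm (iii), Db (IV), Eb (V), Fm (vi), Gdim (vii°).
Matching root and quality in both lists: Fm, Gdim, Ab, Bbm, Cm, Db, Eb.
That gives 7 common triads.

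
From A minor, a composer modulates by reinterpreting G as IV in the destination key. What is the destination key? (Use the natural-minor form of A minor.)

D major

The numeral IV denotes a major triad on scale degree 4. With G on degree 4, the tonic of the new key is D.
Degree 4 carries a major triad in major keys, so the destination is D major.
Check: the diatonic triads of D major are D (I), Em (ii), F#m (iii), G (IV), A (V), Bm (vi), C#dim (vii°) — G is indeed IV.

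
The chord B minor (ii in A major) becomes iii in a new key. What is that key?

The numeral iii denotes a minor triad on scale degree 3. With B on degree 3, the tonic of the new key is G.
Degree 3 carries a minor triad in major keys, so the destination is G major.
Check: the diatonic triads of G major are G (I), Am (ii), Bm (iii), C (IV), D (V), Em (vi), F#dim (vii°) — B minor is indeed iii.

G major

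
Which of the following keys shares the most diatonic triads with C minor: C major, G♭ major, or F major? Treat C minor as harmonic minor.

Triads of C minor (harmonic minor): C minor (i), D diminished (ii°), E♭ augmented (III+), F minor (iv), G major (V), A♭ major (VI), B diminished (vii°).
C major shares 2: G, Bdim.
G♭ major shares 0: none.
F major shares 0: none.
The most common triads (2) are shared with C major.

C major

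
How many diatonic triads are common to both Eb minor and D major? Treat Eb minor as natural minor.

0

Diatonic triads of Eb minor (natural minor): Ebm (i), Fdim (ii°), Gb (III), Abm (iv), Bbm (v), Cb (VI), Db (VII).
Diatonic triads of D major: D (I), Em (ii), F#m (iii), G (IV), A (V), Bm (vi), C#dim (vii°).
No triad has the same root and quality in both keys.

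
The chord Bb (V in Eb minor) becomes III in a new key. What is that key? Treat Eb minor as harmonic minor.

G minor

The numeral III denotes a major triad on scale degree 3. With Bb on degree 3, the tonic of the new key is G.
Degree 3 carries a major triad in natural-minor keys, so the destination is G minor.
Check: the diatonic triads of G minor (natural minor) are Gm (i), Adim (ii°), Bb (III), Cm (iv), Dm (v), Eb (VI), F (VII) — Bb is indeed III.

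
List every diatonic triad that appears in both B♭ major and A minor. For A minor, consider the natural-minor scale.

Triads in B♭ major: B♭ major (I), C minor (ii), D minor (iii), E♭ major (IV), F major (V), G minor (vi), A diminished (vii°).
Triads in A minor (natural minor): A minor (i), B diminished (ii°), C major (III), D minor (iv), E minor (v), F major (VI), G major (VII).
Shared triads with their functions: D minor (iii in B♭ major, iv in A minor); F major (V in B♭ major, VI in A minor).

Dm, F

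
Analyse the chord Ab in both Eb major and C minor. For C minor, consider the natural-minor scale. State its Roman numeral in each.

The scale of Eb major is Eb F G Ab Bb C D; Ab is degree 4, and the triad built there (Ab-C-Eb) is major, so it is IV.
The scale of C minor (natural minor) is C D Eb F G Ab Bb; Ab is degree 6, and the triad built there (Ab-C-Eb) is major, so it is VI.

IV in Eb major; VI in C minor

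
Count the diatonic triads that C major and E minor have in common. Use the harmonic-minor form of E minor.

3

Diatonic triads of C major: C (I), Dm (ii), Em (iii), F (IV), G (V), Am (vi), Bdim (vii°).
Diatonic triads of E minor (harmonic minor): Em (i), F#dim (ii°), Gaug (III+), Am (iv), B (V), C (VI), D#dim (vii°).
Matching root and quality in both lists: C, Em, Am.
That gives 3 common triads.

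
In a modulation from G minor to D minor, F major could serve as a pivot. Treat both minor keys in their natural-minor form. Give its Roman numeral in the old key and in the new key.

VII in G minor; III in D minor

The scale of G minor (natural minor) is G A Bb C D Eb F; F is degree 7, and the triad built there (F-A-C) is major, so it is VII.
The scale of D minor (natural minor) is D E F G A Bb C; F is degree 3, and the triad built there (F-A-C) is major, so it is III.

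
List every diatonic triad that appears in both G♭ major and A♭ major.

B♭m, D♭

Triads in G♭ major: G♭ (I), A♭m (ii), B♭m (iii), C♭ (IV), D♭ (V), E♭m (vi), Fdim (vii°).
Triads in A♭ major: A♭ (I), B♭m (ii), Cm (iii), D♭ (IV), E♭ (V), Fm (vi), Gdim (vii°).
Shared triads with their functions: B♭m (iii in G♭ major, ii in A♭ major); D♭ (V in G♭ major, IV in A♭ major).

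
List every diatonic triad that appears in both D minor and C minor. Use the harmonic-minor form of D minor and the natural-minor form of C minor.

Gm, Bb

Triads in D minor (harmonic minor): Dm (i), Edim (ii°), Faug (III+), Gm (iv), A (V), Bb (VI), C#dim (vii°).
Triads in C minor (natural minor): Cm (i), Ddim (ii°), Eb (III), Fm (iv), Gm (v), Ab (VI), Bb (VII).
Shared triads with their functions: Gm (iv in D minor, v in C minor); Bb (VI in D minor, VII in C minor).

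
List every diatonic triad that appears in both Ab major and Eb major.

Triads in Ab major: Ab major (I), Bb minor (ii), C minor (iii), Db major (IV), Eb major (V), F minor (vi), G diminished (vii°).
Triads in Eb major: Eb major (I), F minor (ii), G minor (iii), Ab major (IV), Bb major (V), C minor (vi), D diminished (vii°).
Shared triads with their functions: Ab major (I in Ab major, IV in Eb major); C minor (iii in Ab major, vi in Eb major); Eb major (V in Ab major, I in Eb major); F minor (vi in Ab major, ii in Eb major).

Ab, Cm, Eb, Fm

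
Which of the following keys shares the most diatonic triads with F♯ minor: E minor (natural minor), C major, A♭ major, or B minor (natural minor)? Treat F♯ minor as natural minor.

Triads of F♯ minor (natural minor): F♯ minor (i), G♯ diminished (ii°), A major (III), B minor (iv), C♯ minor (v), D major (VI), E major (VII).
E minor (natural minor) shares 2: Bm, D.
C major shares 0: none.
A♭ major shares 0: none.
B minor (natural minor) shares 4: F♯m, A, Bm, D.
The most common triads (4) are shared with B minor.

B minor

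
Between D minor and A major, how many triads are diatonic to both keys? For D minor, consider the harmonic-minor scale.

Diatonic triads of D minor (harmonic minor): Dm (i), Edim (ii°), Faug (III+), Gm (iv), A (V), Bb (VI), C#dim (vii°).
Diatonic triads of A major: A (I), Bm (ii), C#m (iii), D (IV), E (V), F#m (vi), G#dim (vii°).
Matching root and quality in both lists: A.
That gives 1 common triad.

1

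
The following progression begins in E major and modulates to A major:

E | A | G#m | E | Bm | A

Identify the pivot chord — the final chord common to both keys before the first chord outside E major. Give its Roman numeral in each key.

Chords diatonic to E major: E, F#m, G#m, A, B, C#m, D#dim.
Reading the progression, the first chord not in that set is Bm, so the modulation leaves E major there.
The chord immediately before Bm is E, which is diatonic to both keys: I in E major and V in A major.

E — I in E major, V in A major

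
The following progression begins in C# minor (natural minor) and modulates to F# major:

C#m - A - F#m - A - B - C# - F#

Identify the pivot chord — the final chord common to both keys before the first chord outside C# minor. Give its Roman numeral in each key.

B — VII in C# minor, IV in F# major

Chords diatonic to C# minor: C#m, D#dim, E, F#m, G#m, A, B.
Reading the progression, the first chord not in that set is C#, so the modulation leaves C# minor there.
The chord immediately before C# is B, which is diatonic to both keys: VII in C# minor and IV in F# major.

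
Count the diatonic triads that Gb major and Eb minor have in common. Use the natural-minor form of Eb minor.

7

Diatonic triads of Gb major: Gb major (I), Ab minor (ii), Bb minor (iii), Cb major (IV), Db major (V), Eb minor (vi), F diminished (vii°).
Diatonic triads of Eb minor (natural minor): Eb minor (i), F diminished (ii°), Gb major (III), Ab minor (iv), Bb minor (v), Cb major (VI), Db major (VII).
Matching root and quality in both lists: Gb major, Ab minor, Bb minor, Cb major, Db major, Eb minor, F diminished.
That gives 7 common triads.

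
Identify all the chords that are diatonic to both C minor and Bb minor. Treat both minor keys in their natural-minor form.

Triads in C minor (natural minor): Cm (i), Ddim (ii°), Eb (III), Fm (iv), Gm (v), Ab (VI), Bb (VII).
Triads in Bb minor (natural minor): Bbm (i), Cdim (ii°), Db (III), Ebm (iv), Fm (v), Gb (VI), Ab (VII).
Shared triads with their functions: Fm (iv in C minor, v in Bb minor); Ab (VI in C minor, VII in Bb minor).

Fm, Ab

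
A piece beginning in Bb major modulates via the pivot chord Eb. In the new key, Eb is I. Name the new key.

The numeral I denotes a major triad on scale degree 1. With Eb on degree 1, the tonic of the new key is Eb.
Degree 1 carries a major triad in major keys, so the destination is Eb major.
Check: the diatonic triads of Eb major are Eb (I), Fm (ii), Gm (iii), Ab (IV), Bb (V), Cm (vi), Ddim (vii°) — Eb is indeed I.

Eb major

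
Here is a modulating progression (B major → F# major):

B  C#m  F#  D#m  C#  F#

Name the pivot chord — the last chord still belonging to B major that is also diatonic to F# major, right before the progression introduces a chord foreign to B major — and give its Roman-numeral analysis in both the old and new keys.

D#m — iii in B major, vi in F# major

Chords diatonic to B major: B, C#m, D#m, E, F#, G#m, A#dim.
Reading the progression, the first chord not in that set is C#, so the modulation leaves B major there.
The chord immediately before C# is D#m, which is diatonic to both keys: iii in B major and vi in F# major.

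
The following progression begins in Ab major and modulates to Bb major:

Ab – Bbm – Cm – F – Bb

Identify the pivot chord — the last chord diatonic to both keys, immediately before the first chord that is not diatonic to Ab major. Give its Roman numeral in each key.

Cm — iii in Ab major, ii in Bb major

Chords diatonic to Ab major: Ab, Bbm, Cm, Db, Eb, Fm, Gdim.
Reading the progression, the first chord not in that set is F, so the modulation leaves Ab major there.
The chord immediately before F is Cm, which is diatonic to both keys: iii in Ab major and ii in Bb major.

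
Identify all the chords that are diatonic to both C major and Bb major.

Dm, F

Triads in C major: C (I), Dm (ii), Em (iii), F (IV), G (V), Am (vi), Bdim (vii°).
Triads in Bb major: Bb (I), Cm (ii), Dm (iii), Eb (IV), F (V), Gm (vi), Adim (vii°).
Shared triads with their functions: Dm (ii in C major, iii in Bb major); F (IV in C major, V in Bb major).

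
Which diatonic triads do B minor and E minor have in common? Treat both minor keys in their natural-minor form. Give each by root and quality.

Triads in B minor (natural minor): Bm (i), C#dim (ii°), D (III), Em (iv), F#m (v), G (VI), A (VII).
Triads in E minor (natural minor): Em (i), F#dim (ii°), G (III), Am (iv), Bm (v), C (VI), D (VII).
Shared triads with their functions: Bm (i in B minor, v in E minor); D (III in B minor, VII in E minor); Em (iv in B minor, i in E minor); G (VI in B minor, III in E minor).

Bm, D, Em, G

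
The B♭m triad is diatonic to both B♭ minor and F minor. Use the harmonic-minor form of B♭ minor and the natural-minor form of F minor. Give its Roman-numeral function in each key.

i in B♭ minor; iv in F minor

The scale of B♭ minor (harmonic minor) is B♭ C D♭ E♭ F G♭ A; B♭ is degree 1, and the triad built there (B♭-D♭-F) is minor, so it is i.
The scale of F minor (natural minor) is F G A♭ B♭ C D♭ E♭; B♭ is degree 4, and the triad built there (B♭-D♭-F) is minor, so it is iv.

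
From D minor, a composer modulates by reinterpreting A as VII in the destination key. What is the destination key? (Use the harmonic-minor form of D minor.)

B minor

The numeral VII denotes a major triad on scale degree 7. With A on degree 7, the tonic of the new key is B.
Degree 7 carries a major triad in natural-minor keys, so the destination is B minor.
Check: the diatonic triads of B minor (natural minor) are Bm (i), C#dim (ii°), D (III), Em (iv), F#m (v), G (VI), A (VII) — A is indeed VII.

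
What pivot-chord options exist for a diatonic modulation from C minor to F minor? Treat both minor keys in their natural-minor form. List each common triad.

Triads in C minor (natural minor): Cm (i), Ddim (ii°), E♭ (III), Fm (iv), Gm (v), A♭ (VI), B♭ (VII).
Triads in F minor (natural minor): Fm (i), Gdim (ii°), A♭ (III), B♭m (iv), Cm (v), D♭ (VI), E♭ (VII).
Shared triads with their functions: Cm (i in C minor, v in F minor); E♭ (III in C minor, VII in F minor); Fm (iv in C minor, i in F minor); A♭ (VI in C minor, III in F minor).

Cm, E♭, Fm, A♭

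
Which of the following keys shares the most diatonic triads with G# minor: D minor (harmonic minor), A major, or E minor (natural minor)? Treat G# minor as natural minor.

A major

Triads of G# minor (natural minor): G# minor (i), A# diminished (ii°), B major (III), C# minor (iv), D# minor (v), E major (VI), F# major (VII).
D minor (harmonic minor) shares 0: none.
A major shares 2: C#m, E.
E minor (natural minor) shares 0: none.
The most common triads (2) are shared with A major.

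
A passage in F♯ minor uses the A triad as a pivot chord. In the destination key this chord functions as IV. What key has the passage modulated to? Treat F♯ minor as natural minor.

E major

The numeral IV denotes a major triad on scale degree 4. With A on degree 4, the tonic of the new key is E.
Degree 4 carries a major triad in major keys, so the destination is E major.
Check: the diatonic triads of E major are E (I), F♯m (ii), G♯m (iii), A (IV), B (V), C♯m (vi), D♯dim (vii°) — A is indeed IV.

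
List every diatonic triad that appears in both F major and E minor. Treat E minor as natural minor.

Triads in F major: F (I), Gm (ii), Am (iii), Bb (IV), C (V), Dm (vi), Edim (vii°).
Triads in E minor (natural minor): Em (i), F#dim (ii°), G (III), Am (iv), Bm (v), C (VI), D (VII).
Shared triads with their functions: Am (iii in F major, iv in E minor); C (V in F major, VI in E minor).

Am, C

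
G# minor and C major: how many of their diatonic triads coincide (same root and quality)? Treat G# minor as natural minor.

0

Diatonic triads of G# minor (natural minor): G#m (i), A#dim (ii°), B (III), C#m (iv), D#m (v), E (VI), F# (VII).
Diatonic triads of C major: C (I), Dm (ii), Em (iii), F (IV), G (V), Am (vi), Bdim (vii°).
No triad has the same root and quality in both keys.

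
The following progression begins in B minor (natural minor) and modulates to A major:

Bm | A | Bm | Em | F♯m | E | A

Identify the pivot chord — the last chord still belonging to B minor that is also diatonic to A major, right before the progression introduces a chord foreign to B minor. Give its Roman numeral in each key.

Chords diatonic to B minor: Bm, C♯dim, D, Em, F♯m, G, A.
Reading the progression, the first chord not in that set is E, so the modulation leaves B minor there.
The chord immediately before E is F♯m, which is diatonic to both keys: v in B minor and vi in A major.

F♯m — v in B minor, vi in A major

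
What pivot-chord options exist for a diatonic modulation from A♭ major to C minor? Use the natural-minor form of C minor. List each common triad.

Triads in A♭ major: A♭ (I), B♭m (ii), Cm (iii), D♭ (IV), E♭ (V), Fm (vi), Gdim (vii°).
Triads in C minor (natural minor): Cm (i), Ddim (ii°), E♭ (III), Fm (iv), Gm (v), A♭ (VI), B♭ (VII).
Shared triads with their functions: A♭ (I in A♭ major, VI in C minor); Cm (iii in A♭ major, i in C minor); E♭ (V in A♭ major, III in C minor); Fm (vi in A♭ major, iv in C minor).

A♭, Cm, E♭, Fm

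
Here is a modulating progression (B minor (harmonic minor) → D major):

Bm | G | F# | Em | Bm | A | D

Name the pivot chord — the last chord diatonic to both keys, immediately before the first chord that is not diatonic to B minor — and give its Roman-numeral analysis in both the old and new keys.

Bm — i in B minor, vi in D major

Chords diatonic to B minor: Bm, C#dim, Daug, Em, F#, G, A#dim.
Reading the progression, the first chord not in that set is A, so the modulation leaves B minor there.
The chord immediately before A is Bm, which is diatonic to both keys: i in B minor and vi in D major.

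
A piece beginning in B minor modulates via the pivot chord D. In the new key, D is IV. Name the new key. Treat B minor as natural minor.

The numeral IV denotes a major triad on scale degree 4. With D on degree 4, the tonic of the new key is A.
Degree 4 carries a major triad in major keys, so the destination is A major.
Check: the diatonic triads of A major are A (I), Bm (ii), C#m (iii), D (IV), E (V), F#m (vi), G#dim (vii°) — D is indeed IV.

A major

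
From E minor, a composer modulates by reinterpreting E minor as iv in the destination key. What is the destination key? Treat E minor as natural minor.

B minor

The numeral iv denotes a minor triad on scale degree 4. With E on degree 4, the tonic of the new key is B.
Degree 4 carries a minor triad in minor keys, so the destination is B minor.
Check: the diatonic triads of B minor (natural minor) are Bm (i), C♯dim (ii°), D (III), Em (iv), F♯m (v), G (VI), A (VII) — E minor is indeed iv.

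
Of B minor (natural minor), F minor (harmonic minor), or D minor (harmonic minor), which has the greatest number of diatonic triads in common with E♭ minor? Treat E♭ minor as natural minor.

F minor

Triads of E♭ minor (natural minor): E♭ minor (i), F diminished (ii°), G♭ major (III), A♭ minor (iv), B♭ minor (v), C♭ major (VI), D♭ major (VII).
B minor (natural minor) shares 0: none.
F minor (harmonic minor) shares 2: B♭m, D♭.
D minor (harmonic minor) shares 0: none.
The most common triads (2) are shared with F minor.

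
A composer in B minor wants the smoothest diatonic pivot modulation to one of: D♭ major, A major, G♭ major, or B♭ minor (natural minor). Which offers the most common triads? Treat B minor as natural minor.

Triads of B minor (natural minor): Bm (i), C♯dim (ii°), D (III), Em (iv), F♯m (v), G (VI), A (VII).
D♭ major shares 0: none.
A major shares 4: Bm, D, F♯m, A.
G♭ major shares 0: none.
B♭ minor (natural minor) shares 0: none.
The most common triads (4) are shared with A major.

A major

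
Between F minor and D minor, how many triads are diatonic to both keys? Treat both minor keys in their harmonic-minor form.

1

Diatonic triads of F minor (harmonic minor): F minor (i), G diminished (ii°), Ab augmented (III+), Bb minor (iv), C major (V), Db major (VI), E diminished (vii°).
Diatonic triads of D minor (harmonic minor): D minor (i), E diminished (ii°), F augmented (III+), G minor (iv), A major (V), Bb major (VI), C# diminished (vii°).
Matching root and quality in both lists: E diminished.
That gives 1 common triad.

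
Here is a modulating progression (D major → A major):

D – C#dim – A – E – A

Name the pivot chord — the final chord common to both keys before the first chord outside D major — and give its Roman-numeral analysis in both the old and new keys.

Chords diatonic to D major: D, Em, F#m, G, A, Bm, C#dim.
Reading the progression, the first chord not in that set is E, so the modulation leaves D major there.
The chord immediately before E is A, which is diatonic to both keys: V in D major and I in A major.

A — V in D major, I in A major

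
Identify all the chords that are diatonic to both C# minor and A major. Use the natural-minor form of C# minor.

Triads in C# minor (natural minor): C#m (i), D#dim (ii°), E (III), F#m (iv), G#m (v), A (VI), B (VII).
Triads in A major: A (I), Bm (ii), C#m (iii), D (IV), E (V), F#m (vi), G#dim (vii°).
Shared triads with their functions: C#m (i in C# minor, iii in A major); E (III in C# minor, V in A major); F#m (iv in C# minor, vi in A major); A (VI in C# minor, I in A major).

C#m, E, F#m, A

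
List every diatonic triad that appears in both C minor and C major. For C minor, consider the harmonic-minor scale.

G, Bdim

Triads in C minor (harmonic minor): Cm (i), Ddim (ii°), E♭aug (III+), Fm (iv), G (V), A♭ (VI), Bdim (vii°).
Triads in C major: C (I), Dm (ii), Em (iii), F (IV), G (V), Am (vi), Bdim (vii°).
Shared triads with their functions: G (V in C minor, V in C major); Bdim (vii° in C minor, vii° in C major).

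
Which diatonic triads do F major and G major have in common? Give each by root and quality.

Am, C

Triads in F major: F (I), Gm (ii), Am (iii), Bb (IV), C (V), Dm (vi), Edim (vii°).
Triads in G major: G (I), Am (ii), Bm (iii), C (IV), D (V), Em (vi), F#dim (vii°).
Shared triads with their functions: Am (iii in F major, ii in G major); C (V in F major, IV in G major).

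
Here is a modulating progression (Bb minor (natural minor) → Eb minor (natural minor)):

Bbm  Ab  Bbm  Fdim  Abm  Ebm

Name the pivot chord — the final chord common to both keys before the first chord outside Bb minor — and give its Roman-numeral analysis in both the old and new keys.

Chords diatonic to Bb minor: Bbm, Cdim, Db, Ebm, Fm, Gb, Ab.
Reading the progression, the first chord not in that set is Fdim, so the modulation leaves Bb minor there.
The chord immediately before Fdim is Bbm, which is diatonic to both keys: i in Bb minor and v in Eb minor.

Bbm — i in Bb minor, v in Eb minor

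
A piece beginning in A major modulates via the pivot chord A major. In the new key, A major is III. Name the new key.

F# minor

The numeral III denotes a major triad on scale degree 3. With A on degree 3, the tonic of the new key is F#.
Degree 3 carries a major triad in natural-minor keys, so the destination is F# minor.
Check: the diatonic triads of F# minor (natural minor) are F#m (i), G#dim (ii°), A (III), Bm (iv), C#m (v), D (VI), E (VII) — A major is indeed III.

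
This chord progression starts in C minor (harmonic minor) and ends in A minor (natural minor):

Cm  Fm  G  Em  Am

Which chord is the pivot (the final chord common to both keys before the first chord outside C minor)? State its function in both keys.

G — V in C minor, VII in A minor

Chords diatonic to C minor: Cm, Ddim, Ebaug, Fm, G, Ab, Bdim.
Reading the progression, the first chord not in that set is Em, so the modulation leaves C minor there.
The chord immediately before Em is G, which is diatonic to both keys: V in C minor and VII in A minor.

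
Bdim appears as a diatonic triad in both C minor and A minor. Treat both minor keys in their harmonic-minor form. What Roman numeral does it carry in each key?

vii° in C minor; ii° in A minor

The scale of C minor (harmonic minor) is C D E♭ F G A♭ B; B is degree 7, and the triad built there (B-D-F) is diminished, so it is vii°.
The scale of A minor (harmonic minor) is A B C D E F G♯; B is degree 2, and the triad built there (B-D-F) is diminished, so it is ii°.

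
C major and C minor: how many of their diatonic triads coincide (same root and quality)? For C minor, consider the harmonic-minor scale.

2

Diatonic triads of C major: C (I), Dm (ii), Em (iii), F (IV), G (V), Am (vi), Bdim (vii°).
Diatonic triads of C minor (harmonic minor): Cm (i), Ddim (ii°), E♭aug (III+), Fm (iv), G (V), A♭ (VI), Bdim (vii°).
Matching root and quality in both lists: G, Bdim.
That gives 2 common triads.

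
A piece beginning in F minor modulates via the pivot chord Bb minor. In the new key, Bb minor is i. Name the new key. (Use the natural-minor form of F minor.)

Bb minor

The numeral i denotes a minor triad on scale degree 1. With Bb on degree 1, the tonic of the new key is Bb.
Degree 1 carries a minor triad in minor keys, so the destination is Bb minor.
Check: the diatonic triads of Bb minor (natural minor) are Bbm (i), Cdim (ii°), Db (III), Ebm (iv), Fm (v), Gb (VI), Ab (VII) — Bb minor is indeed i.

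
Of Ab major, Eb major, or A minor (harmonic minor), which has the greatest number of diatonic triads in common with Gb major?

Triads of Gb major: Gb major (I), Ab minor (ii), Bb minor (iii), Cb major (IV), Db major (V), Eb minor (vi), F diminished (vii°).
Ab major shares 2: Bbm, Db.
Eb major shares 0: none.
A minor (harmonic minor) shares 0: none.
The most common triads (2) are shared with Ab major.

Ab major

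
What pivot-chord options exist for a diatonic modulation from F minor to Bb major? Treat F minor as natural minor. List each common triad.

Cm, Eb

Triads in F minor (natural minor): Fm (i), Gdim (ii°), Ab (III), Bbm (iv), Cm (v), Db (VI), Eb (VII).
Triads in Bb major: Bb (I), Cm (ii), Dm (iii), Eb (IV), F (V), Gm (vi), Adim (vii°).
Shared triads with their functions: Cm (v in F minor, ii in Bb major); Eb (VII in F minor, IV in Bb major).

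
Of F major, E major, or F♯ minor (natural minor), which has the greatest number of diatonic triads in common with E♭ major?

F major

Triads of E♭ major: E♭ (I), Fm (ii), Gm (iii), A♭ (IV), B♭ (V), Cm (vi), Ddim (vii°).
F major shares 2: Gm, B♭.
E major shares 0: none.
F♯ minor (natural minor) shares 0: none.
The most common triads (2) are shared with F major.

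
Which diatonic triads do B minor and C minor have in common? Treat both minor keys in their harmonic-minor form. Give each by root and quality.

G

Triads in B minor (harmonic minor): B minor (i), C♯ diminished (ii°), D augmented (III+), E minor (iv), F♯ major (V), G major (VI), A♯ diminished (vii°).
Triads in C minor (harmonic minor): C minor (i), D diminished (ii°), E♭ augmented (III+), F minor (iv), G major (V), A♭ major (VI), B diminished (vii°).
Shared triads with their functions: G major (VI in B minor, V in C minor).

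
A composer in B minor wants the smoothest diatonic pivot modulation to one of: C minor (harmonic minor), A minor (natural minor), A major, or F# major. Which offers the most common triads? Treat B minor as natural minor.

Triads of B minor (natural minor): Bm (i), C#dim (ii°), D (III), Em (iv), F#m (v), G (VI), A (VII).
C minor (harmonic minor) shares 1: G.
A minor (natural minor) shares 2: Em, G.
A major shares 4: Bm, D, F#m, A.
F# major shares 0: none.
The most common triads (4) are shared with A major.

A major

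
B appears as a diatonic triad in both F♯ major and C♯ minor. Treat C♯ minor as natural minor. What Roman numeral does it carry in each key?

The scale of F♯ major is F♯ G♯ A♯ B C♯ D♯ E♯; B is degree 4, and the triad built there (B-D♯-F♯) is major, so it is IV.
The scale of C♯ minor (natural minor) is C♯ D♯ E F♯ G♯ A B; B is degree 7, and the triad built there (B-D♯-F♯) is major, so it is VII.

IV in F♯ major; VII in C♯ minor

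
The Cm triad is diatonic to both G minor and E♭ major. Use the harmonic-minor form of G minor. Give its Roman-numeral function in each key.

iv in G minor; vi in E♭ major

The scale of G minor (harmonic minor) is G A B♭ C D E♭ F♯; C is degree 4, and the triad built there (C-E♭-G) is minor, so it is iv.
The scale of E♭ major is E♭ F G A♭ B♭ C D; C is degree 6, and the triad built there (C-E♭-G) is minor, so it is vi.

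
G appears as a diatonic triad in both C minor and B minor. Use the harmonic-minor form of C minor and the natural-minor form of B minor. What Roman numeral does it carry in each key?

V in C minor; VI in B minor

The scale of C minor (harmonic minor) is C D E♭ F G A♭ B; G is degree 5, and the triad built there (G-B-D) is major, so it is V.
The scale of B minor (natural minor) is B C♯ D E F♯ G A; G is degree 6, and the triad built there (G-B-D) is major, so it is VI.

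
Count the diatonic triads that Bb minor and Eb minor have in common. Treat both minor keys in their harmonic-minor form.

Diatonic triads of Bb minor (harmonic minor): Bbm (i), Cdim (ii°), Dbaug (III+), Ebm (iv), F (V), Gb (VI), Adim (vii°).
Diatonic triads of Eb minor (harmonic minor): Ebm (i), Fdim (ii°), Gbaug (III+), Abm (iv), Bb (V), Cb (VI), Ddim (vii°).
Matching root and quality in both lists: Ebm.
That gives 1 common triad.

1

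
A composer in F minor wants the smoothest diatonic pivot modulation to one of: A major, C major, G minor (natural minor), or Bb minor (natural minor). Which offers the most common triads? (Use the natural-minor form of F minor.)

Bb minor

Triads of F minor (natural minor): Fm (i), Gdim (ii°), Ab (III), Bbm (iv), Cm (v), Db (VI), Eb (VII).
A major shares 0: none.
C major shares 0: none.
G minor (natural minor) shares 2: Cm, Eb.
Bb minor (natural minor) shares 4: Fm, Ab, Bbm, Db.
The most common triads (4) are shared with Bb minor.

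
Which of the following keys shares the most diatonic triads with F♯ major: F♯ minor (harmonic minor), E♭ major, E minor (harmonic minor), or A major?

F♯ minor

Triads of F♯ major: F♯ (I), G♯m (ii), A♯m (iii), B (IV), C♯ (V), D♯m (vi), E♯dim (vii°).
F♯ minor (harmonic minor) shares 2: C♯, E♯dim.
E♭ major shares 0: none.
E minor (harmonic minor) shares 1: B.
A major shares 0: none.
The most common triads (2) are shared with F♯ minor.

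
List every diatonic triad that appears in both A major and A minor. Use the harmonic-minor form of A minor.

E, G♯dim

Triads in A major: A (I), Bm (ii), C♯m (iii), D (IV), E (V), F♯m (vi), G♯dim (vii°).
Triads in A minor (harmonic minor): Am (i), Bdim (ii°), Caug (III+), Dm (iv), E (V), F (VI), G♯dim (vii°).
Shared triads with their functions: E (V in A major, V in A minor); G♯dim (vii° in A major, vii° in A minor).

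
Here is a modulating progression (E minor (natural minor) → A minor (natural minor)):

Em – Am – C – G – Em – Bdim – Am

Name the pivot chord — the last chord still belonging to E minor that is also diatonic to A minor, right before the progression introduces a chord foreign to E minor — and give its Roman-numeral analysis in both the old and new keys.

Chords diatonic to E minor: Em, F#dim, G, Am, Bm, C, D.
Reading the progression, the first chord not in that set is Bdim, so the modulation leaves E minor there.
The chord immediately before Bdim is Em, which is diatonic to both keys: i in E minor and v in A minor.

Em — i in E minor, v in A minor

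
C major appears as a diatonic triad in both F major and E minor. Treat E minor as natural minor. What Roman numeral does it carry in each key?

The scale of F major is F G A Bb C D E; C is degree 5, and the triad built there (C-E-G) is major, so it is V.
The scale of E minor (natural minor) is E F# G A B C D; C is degree 6, and the triad built there (C-E-G) is major, so it is VI.

V in F major; VI in E minor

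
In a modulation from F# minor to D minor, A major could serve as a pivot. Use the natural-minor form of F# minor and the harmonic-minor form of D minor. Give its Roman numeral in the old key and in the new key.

The scale of F# minor (natural minor) is F# G# A B C# D E; A is degree 3, and the triad built there (A-C#-E) is major, so it is III.
The scale of D minor (harmonic minor) is D E F G A Bb C#; A is degree 5, and the triad built there (A-C#-E) is major, so it is V.

III in F# minor; V in D minor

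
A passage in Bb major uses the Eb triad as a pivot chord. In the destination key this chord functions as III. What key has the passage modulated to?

C minor

The numeral III denotes a major triad on scale degree 3. With Eb on degree 3, the tonic of the new key is C.
Degree 3 carries a major triad in natural-minor keys, so the destination is C minor.
Check: the diatonic triads of C minor (natural minor) are Cm (i), Ddim (ii°), Eb (III), Fm (iv), Gm (v), Ab (VI), Bb (VII) — Eb is indeed III.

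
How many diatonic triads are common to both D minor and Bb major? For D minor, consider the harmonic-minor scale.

3

Diatonic triads of D minor (harmonic minor): Dm (i), Edim (ii°), Faug (III+), Gm (iv), A (V), Bb (VI), C#dim (vii°).
Diatonic triads of Bb major: Bb (I), Cm (ii), Dm (iii), Eb (IV), F (V), Gm (vi), Adim (vii°).
Matching root and quality in both lists: Dm, Gm, Bb.
That gives 3 common triads.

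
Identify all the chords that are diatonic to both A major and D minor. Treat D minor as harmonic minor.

Triads in A major: A (I), Bm (ii), C#m (iii), D (IV), E (V), F#m (vi), G#dim (vii°).
Triads in D minor (harmonic minor): Dm (i), Edim (ii°), Faug (III+), Gm (iv), A (V), Bb (VI), C#dim (vii°).
Shared triads with their functions: A (I in A major, V in D minor).

A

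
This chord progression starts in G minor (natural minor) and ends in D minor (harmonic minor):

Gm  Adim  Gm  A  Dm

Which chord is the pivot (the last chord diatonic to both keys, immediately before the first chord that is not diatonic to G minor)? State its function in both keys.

Chords diatonic to G minor: Gm, Adim, Bb, Cm, Dm, Eb, F.
Reading the progression, the first chord not in that set is A, so the modulation leaves G minor there.
The chord immediately before A is Gm, which is diatonic to both keys: i in G minor and iv in D minor.

Gm — i in G minor, iv in D minor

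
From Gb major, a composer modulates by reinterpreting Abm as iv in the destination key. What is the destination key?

Eb minor

The numeral iv denotes a minor triad on scale degree 4. With Ab on degree 4, the tonic of the new key is Eb.
Degree 4 carries a minor triad in minor keys, so the destination is Eb minor.
Check: the diatonic triads of Eb minor (natural minor) are Ebm (i), Fdim (ii°), Gb (III), Abm (iv), Bbm (v), Cb (VI), Db (VII) — Abm is indeed iv.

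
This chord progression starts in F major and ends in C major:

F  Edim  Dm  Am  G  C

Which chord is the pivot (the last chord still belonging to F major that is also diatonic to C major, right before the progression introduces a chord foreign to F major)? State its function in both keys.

Am — iii in F major, vi in C major

Chords diatonic to F major: F, Gm, Am, Bb, C, Dm, Edim.
Reading the progression, the first chord not in that set is G, so the modulation leaves F major there.
The chord immediately before G is Am, which is diatonic to both keys: iii in F major and vi in C major.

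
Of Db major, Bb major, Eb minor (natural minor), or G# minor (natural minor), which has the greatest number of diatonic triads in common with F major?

Triads of F major: F (I), Gm (ii), Am (iii), Bb (IV), C (V), Dm (vi), Edim (vii°).
Db major shares 0: none.
Bb major shares 4: F, Gm, Bb, Dm.
Eb minor (natural minor) shares 0: none.
G# minor (natural minor) shares 0: none.
The most common triads (4) are shared with Bb major.

Bb major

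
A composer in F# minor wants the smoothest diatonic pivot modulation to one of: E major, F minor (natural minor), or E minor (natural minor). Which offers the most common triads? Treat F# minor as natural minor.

Triads of F# minor (natural minor): F#m (i), G#dim (ii°), A (III), Bm (iv), C#m (v), D (VI), E (VII).
E major shares 4: F#m, A, C#m, E.
F minor (natural minor) shares 0: none.
E minor (natural minor) shares 2: Bm, D.
The most common triads (4) are shared with E major.

E major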